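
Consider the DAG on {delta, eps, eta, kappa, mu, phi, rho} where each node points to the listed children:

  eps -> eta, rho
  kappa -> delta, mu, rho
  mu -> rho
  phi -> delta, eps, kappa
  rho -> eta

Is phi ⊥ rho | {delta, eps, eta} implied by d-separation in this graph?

No

There are 6 undirected paths between phi and rho; checking each against the conditioning set {delta, eps, eta}:
Path 1: phi → kappa → mu → rho
  kappa is a chain and kappa is not conditioned on; mu is a chain and mu is not conditioned on — no node blocks this path, so it is active.
Path 2: phi → kappa → rho
  kappa is a chain and kappa is not conditioned on — no node blocks this path, so it is active.
Path 3: phi → eps → eta ← rho
  eps is a chain here and eps is conditioned on, so the path is blocked at eps.
Path 4: phi → eps → rho
  eps is a chain here and eps is conditioned on, so the path is blocked at eps.
Path 5: phi → delta ← kappa → mu → rho
  delta is a collider and delta is conditioned on, which opens it; kappa is a fork and kappa is not conditioned on; mu is a chain and mu is not conditioned on — no node blocks this path, so it is active.
Path 6: phi → delta ← kappa → rho
  delta is a collider and delta is conditioned on, which opens it; kappa is a fork and kappa is not conditioned on — no node blocks this path, so it is active.
Because an active path exists, phi and rho are not d-separated.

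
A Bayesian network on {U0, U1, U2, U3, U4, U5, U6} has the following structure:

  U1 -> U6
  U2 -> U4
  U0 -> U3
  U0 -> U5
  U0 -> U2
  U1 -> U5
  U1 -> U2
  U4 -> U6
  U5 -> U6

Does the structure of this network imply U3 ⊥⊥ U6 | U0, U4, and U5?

Enumerating the 6 paths from U3 to U6 and testing each for blocking by {U0, U4, U5}:
Path 1: U3 ← U0 → U2 ← U1 → U5 → U6
  U0 is a fork here and U0 is conditioned on, so the path is blocked at U0.
Path 2: U3 ← U0 → U2 ← U1 → U6
  U0 is a fork here and U0 is conditioned on, so the path is blocked at U0.
Path 3: U3 ← U0 → U2 → U4 → U6
  U0 is a fork here and U0 is conditioned on, so the path is blocked at U0.
Path 4: U3 ← U0 → U5 ← U1 → U2 → U4 → U6
  U0 is a fork here and U0 is conditioned on, so the path is blocked at U0.
Path 5: U3 ← U0 → U5 ← U1 → U6
  U0 is a fork here and U0 is conditioned on, so the path is blocked at U0.
Path 6: U3 ← U0 → U5 → U6
  U0 is a fork here and U0 is conditioned on, so the path is blocked at U0.
All paths are blocked; U3 ⊥ U6 | {U0, U4, U5} holds.

Yes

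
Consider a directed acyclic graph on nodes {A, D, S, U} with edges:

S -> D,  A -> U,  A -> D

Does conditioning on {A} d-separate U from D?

There is one path between U and D:
Path 1: U ← A → D
  A is a fork here and A is conditioned on, so the path is blocked at A.
Since every path is blocked, d-separation holds.

Yes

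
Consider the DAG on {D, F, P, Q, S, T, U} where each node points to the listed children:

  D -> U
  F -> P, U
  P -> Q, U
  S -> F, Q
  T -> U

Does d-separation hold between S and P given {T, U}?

No — S and P are not d-separated given {T, U}.

3 paths connect S and P; each must be blocked for d-separation to hold:
Path 1: S → Q ← P
  Q is a collider here and neither Q nor any of its descendants is conditioned on, so the collider stays closed — the path is blocked at Q.
Path 2: S → F → P
  F is a chain and F is not conditioned on — no node blocks this path, so it is active.
Path 3: S → F → U ← P
  F is a chain and F is not conditioned on; U is a collider and U is conditioned on, which opens it — no node blocks this path, so it is active.
At least one path is unblocked, so d-separation fails.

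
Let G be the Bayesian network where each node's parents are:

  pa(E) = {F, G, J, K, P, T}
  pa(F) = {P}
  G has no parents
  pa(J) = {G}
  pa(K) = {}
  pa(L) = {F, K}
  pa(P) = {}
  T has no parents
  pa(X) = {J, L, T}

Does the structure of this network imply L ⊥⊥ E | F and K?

Yes — L and E are d-separated given {F, K}.

Enumerating the 6 paths from L to E and testing each for blocking by {F, K}:
Path 1: L → X ← J ← G → E
  X is a collider here and neither X nor any of its descendants is conditioned on, so the collider stays closed — the path is blocked at X.
Path 2: L → X ← J → E
  X is a collider here and neither X nor any of its descendants is conditioned on, so the collider stays closed — the path is blocked at X.
Path 3: L → X ← T → E
  X is a collider here and neither X nor any of its descendants is conditioned on, so the collider stays closed — the path is blocked at X.
Path 4: L ← F ← P → E
  F is a chain here and F is conditioned on, so the path is blocked at F.
Path 5: L ← F → E
  F is a fork here and F is conditioned on, so the path is blocked at F.
Path 6: L ← K → E
  K is a fork here and K is conditioned on, so the path is blocked at K.
All paths are blocked; L ⊥ E | {F, K} holds.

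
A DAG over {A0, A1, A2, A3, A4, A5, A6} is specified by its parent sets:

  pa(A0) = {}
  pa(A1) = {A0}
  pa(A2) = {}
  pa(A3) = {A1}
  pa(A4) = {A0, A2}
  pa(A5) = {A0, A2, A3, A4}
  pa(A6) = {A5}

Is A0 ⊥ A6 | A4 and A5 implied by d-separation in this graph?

Yes

Enumerating the 4 paths from A0 to A6 and testing each for blocking by {A4, A5}:
Path 1: A0 → A5 → A6
  A5 is a chain here and A5 is conditioned on, so the path is blocked at A5.
Path 2: A0 → A1 → A3 → A5 → A6
  A5 is a chain here and A5 is conditioned on, so the path is blocked at A5.
Path 3: A0 → A4 → A5 → A6
  A4 is a chain here and A4 is conditioned on, so the path is blocked at A4.
Path 4: A0 → A4 ← A2 → A5 → A6
  A5 is a chain here and A5 is conditioned on, so the path is blocked at A5.
Since every path is blocked, d-separation holds.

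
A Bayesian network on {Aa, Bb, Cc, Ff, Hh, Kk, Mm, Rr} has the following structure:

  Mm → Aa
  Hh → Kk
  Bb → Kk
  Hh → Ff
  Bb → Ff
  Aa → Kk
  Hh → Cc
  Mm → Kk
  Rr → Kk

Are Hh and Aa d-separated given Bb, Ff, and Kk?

No

We examine all 4 paths between Hh and Aa:
Path 1: Hh → Kk ← Aa
  Kk is a collider and Kk is conditioned on, which opens it — no node blocks this path, so it is active.
Path 2: Hh → Kk ← Mm → Aa
  Kk is a collider and Kk is conditioned on, which opens it; Mm is a fork and Mm is not conditioned on — no node blocks this path, so it is active.
Path 3: Hh → Ff ← Bb → Kk ← Aa
  Bb is a fork here and Bb is conditioned on, so the path is blocked at Bb.
Path 4: Hh → Ff ← Bb → Kk ← Mm → Aa
  Bb is a fork here and Bb is conditioned on, so the path is blocked at Bb.
At least one path is unblocked, so d-separation fails.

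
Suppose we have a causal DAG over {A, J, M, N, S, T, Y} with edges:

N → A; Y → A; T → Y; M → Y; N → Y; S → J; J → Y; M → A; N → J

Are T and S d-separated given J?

Enumerating the 4 paths from T to S and testing each for blocking by {J}:
Path 1: T → Y ← J ← S
  Y is a collider here and neither Y nor any of its descendants is conditioned on, so the collider stays closed — the path is blocked at Y.
Path 2: T → Y ← N → J ← S
  Y is a collider here and neither Y nor any of its descendants is conditioned on, so the collider stays closed — the path is blocked at Y.
Path 3: T → Y → A ← N → J ← S
  A is a collider here and neither A nor any of its descendants is conditioned on, so the collider stays closed — the path is blocked at A.
Path 4: T → Y ← M → A ← N → J ← S
  Y is a collider here and neither Y nor any of its descendants is conditioned on, so the collider stays closed — the path is blocked at Y.
Since every path is blocked, d-separation holds.

Yes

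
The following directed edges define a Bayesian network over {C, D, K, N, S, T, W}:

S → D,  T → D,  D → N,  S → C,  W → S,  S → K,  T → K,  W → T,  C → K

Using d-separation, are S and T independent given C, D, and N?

We examine all 4 paths between S and T:
Path 1: S ← W → T
  W is a fork and W is not conditioned on — no node blocks this path, so it is active.
Path 2: S → K ← T
  K is a collider here and neither K nor any of its descendants is conditioned on, so the collider stays closed — the path is blocked at K.
Path 3: S → C → K ← T
  C is a chain here and C is conditioned on, so the path is blocked at C.
Path 4: S → D ← T
  D is a collider and D is conditioned on, which opens it — no node blocks this path, so it is active.
At least one path is unblocked, so d-separation fails.

No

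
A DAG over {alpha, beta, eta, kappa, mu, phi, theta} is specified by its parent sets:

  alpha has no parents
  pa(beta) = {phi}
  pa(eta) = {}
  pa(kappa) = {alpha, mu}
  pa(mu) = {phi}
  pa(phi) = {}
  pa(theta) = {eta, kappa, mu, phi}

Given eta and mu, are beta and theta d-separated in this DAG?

No

We examine all 3 paths between beta and theta:
Path 1: beta ← phi → mu → kappa → theta
  mu is a chain here and mu is conditioned on, so the path is blocked at mu.
Path 2: beta ← phi → mu → theta
  mu is a chain here and mu is conditioned on, so the path is blocked at mu.
Path 3: beta ← phi → theta
  phi is a fork and phi is not conditioned on — no node blocks this path, so it is active.
Because an active path exists, beta and theta are not d-separated.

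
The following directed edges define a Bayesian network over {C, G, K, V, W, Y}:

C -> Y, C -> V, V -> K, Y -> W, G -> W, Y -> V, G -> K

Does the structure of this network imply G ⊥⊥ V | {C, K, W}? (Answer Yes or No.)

There are 3 undirected paths between G and V; checking each against the conditioning set {C, K, W}:
Path 1: G → W ← Y ← C → V
  C is a fork here and C is conditioned on, so the path is blocked at C.
Path 2: G → W ← Y → V
  W is a collider and W is conditioned on, which opens it; Y is a fork and Y is not conditioned on — no node blocks this path, so it is active.
Path 3: G → K ← V
  K is a collider and K is conditioned on, which opens it — no node blocks this path, so it is active.
Since the path G → W ← Y → V is active, G and V are not d-separated given {C, K, W}.

No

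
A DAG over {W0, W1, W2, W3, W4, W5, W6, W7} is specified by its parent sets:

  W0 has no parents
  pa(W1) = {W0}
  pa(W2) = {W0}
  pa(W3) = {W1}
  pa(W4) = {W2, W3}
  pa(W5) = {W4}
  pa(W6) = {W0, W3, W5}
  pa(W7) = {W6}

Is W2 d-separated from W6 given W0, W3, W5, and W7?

We examine all 6 paths between W2 and W6:
Path 1: W2 ← W0 → W1 → W3 → W6
  W0 is a fork here and W0 is conditioned on, so the path is blocked at W0.
Path 2: W2 ← W0 → W1 → W3 → W4 → W5 → W6
  W0 is a fork here and W0 is conditioned on, so the path is blocked at W0.
Path 3: W2 ← W0 → W6
  W0 is a fork here and W0 is conditioned on, so the path is blocked at W0.
Path 4: W2 → W4 ← W3 ← W1 ← W0 → W6
  W3 is a chain here and W3 is conditioned on, so the path is blocked at W3.
Path 5: W2 → W4 ← W3 → W6
  W3 is a fork here and W3 is conditioned on, so the path is blocked at W3.
Path 6: W2 → W4 → W5 → W6
  W5 is a chain here and W5 is conditioned on, so the path is blocked at W5.
All paths are blocked; W2 ⊥ W6 | {W0, W3, W5, W7} holds.

Yes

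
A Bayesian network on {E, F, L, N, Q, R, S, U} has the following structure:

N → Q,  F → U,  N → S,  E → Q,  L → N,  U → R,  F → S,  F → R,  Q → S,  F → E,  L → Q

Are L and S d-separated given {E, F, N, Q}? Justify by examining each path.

Yes — L and S are d-separated given {E, F, N, Q}.

Enumerating the 6 paths from L to S and testing each for blocking by {E, F, N, Q}:
  1. L → N → S — N:chain[blocks] ⇒ blocked
  2. L → N → Q ← E ← F → S — N:chain[blocks]; Q:collider[open]; E:chain[blocks]; F:fork[blocks] ⇒ blocked
  3. L → N → Q → S — N:chain[blocks]; Q:chain[blocks] ⇒ blocked
  4. L → Q ← E ← F → S — Q:collider[open]; E:chain[blocks]; F:fork[blocks] ⇒ blocked
  5. L → Q ← N → S — Q:collider[open]; N:fork[blocks] ⇒ blocked
  6. L → Q → S — Q:chain[blocks] ⇒ blocked
Since every path is blocked, d-separation holds.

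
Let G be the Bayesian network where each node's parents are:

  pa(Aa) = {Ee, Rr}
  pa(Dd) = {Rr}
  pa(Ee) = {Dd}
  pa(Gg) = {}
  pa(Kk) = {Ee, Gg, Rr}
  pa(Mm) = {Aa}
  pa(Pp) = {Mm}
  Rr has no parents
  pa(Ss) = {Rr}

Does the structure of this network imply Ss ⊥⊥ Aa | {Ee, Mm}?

No — Ss and Aa are not d-separated given {Ee, Mm}.

There are 3 undirected paths between Ss and Aa; checking each against the conditioning set {Ee, Mm}:
Path 1: Ss ← Rr → Dd → Ee → Aa
  Ee is a chain here and Ee is conditioned on, so the path is blocked at Ee.
Path 2: Ss ← Rr → Kk ← Ee → Aa
  Kk is a collider here and neither Kk nor any of its descendants is conditioned on, so the collider stays closed — the path is blocked at Kk.
Path 3: Ss ← Rr → Aa
  Rr is a fork and Rr is not conditioned on — no node blocks this path, so it is active.
Because an active path exists, Ss and Aa are not d-separated.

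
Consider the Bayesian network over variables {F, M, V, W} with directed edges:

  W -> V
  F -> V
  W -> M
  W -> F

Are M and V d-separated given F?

No

Enumerating the 2 paths from M to V and testing each for blocking by {F}:
Path 1: M ← W → F → V
  F is a chain here and F is conditioned on, so the path is blocked at F.
Path 2: M ← W → V
  W is a fork and W is not conditioned on — no node blocks this path, so it is active.
At least one path is unblocked, so d-separation fails.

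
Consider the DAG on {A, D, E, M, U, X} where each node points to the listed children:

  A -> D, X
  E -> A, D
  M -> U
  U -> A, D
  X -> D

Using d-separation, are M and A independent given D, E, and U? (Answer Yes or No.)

Yes

There are 4 undirected paths between M and A; checking each against the conditioning set {D, E, U}:
Path 1: M → U → D ← X ← A
  U is a chain here and U is conditioned on, so the path is blocked at U.
Path 2: M → U → D ← A
  U is a chain here and U is conditioned on, so the path is blocked at U.
Path 3: M → U → D ← E → A
  U is a chain here and U is conditioned on, so the path is blocked at U.
Path 4: M → U → A
  U is a chain here and U is conditioned on, so the path is blocked at U.
Since every path is blocked, d-separation holds.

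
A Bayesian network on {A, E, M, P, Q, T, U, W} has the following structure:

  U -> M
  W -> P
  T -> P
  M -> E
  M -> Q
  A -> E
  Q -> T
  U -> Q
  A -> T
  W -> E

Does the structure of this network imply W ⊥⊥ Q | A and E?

No

We examine all 6 paths between W and Q:
  1. W → E ← M ← U → Q — E:collider[open]; M:chain[open]; U:fork[open] ⇒ active
  2. W → E ← M → Q — E:collider[open]; M:fork[open] ⇒ active
  3. W → E ← A → T ← Q — E:collider[open]; A:fork[blocks]; T:collider[blocks] ⇒ blocked
  4. W → P ← T ← Q — P:collider[blocks]; T:chain[open] ⇒ blocked
  5. W → P ← T ← A → E ← M ← U → Q — P:collider[blocks]; T:chain[open]; A:fork[blocks]; E:collider[open]; M:chain[open]; U:fork[open] ⇒ blocked
  6. W → P ← T ← A → E ← M → Q — P:collider[blocks]; T:chain[open]; A:fork[blocks]; E:collider[open]; M:fork[open] ⇒ blocked
Since the path W → E ← M ← U → Q is active, W and Q are not d-separated given {A, E}.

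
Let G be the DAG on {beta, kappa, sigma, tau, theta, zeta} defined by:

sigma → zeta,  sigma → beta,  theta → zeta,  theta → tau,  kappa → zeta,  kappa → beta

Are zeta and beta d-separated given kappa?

No — zeta and beta are not d-separated given {kappa}.

We examine all 2 paths between zeta and beta:
  1. zeta ← sigma → beta — sigma:fork[open] ⇒ active
  2. zeta ← kappa → beta — kappa:fork[blocks] ⇒ blocked
Since the path zeta ← sigma → beta is active, zeta and beta are not d-separated given {kappa}.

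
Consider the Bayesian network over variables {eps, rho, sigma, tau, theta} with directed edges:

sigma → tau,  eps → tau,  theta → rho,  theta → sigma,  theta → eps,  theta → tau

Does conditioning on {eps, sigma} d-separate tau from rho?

No

Enumerating the 3 paths from tau to rho and testing each for blocking by {eps, sigma}:
  1. tau ← sigma ← theta → rho — sigma:chain[blocks]; theta:fork[open] ⇒ blocked
  2. tau ← eps ← theta → rho — eps:chain[blocks]; theta:fork[open] ⇒ blocked
  3. tau ← theta → rho — theta:fork[open] ⇒ active
Because an active path exists, tau and rho are not d-separated.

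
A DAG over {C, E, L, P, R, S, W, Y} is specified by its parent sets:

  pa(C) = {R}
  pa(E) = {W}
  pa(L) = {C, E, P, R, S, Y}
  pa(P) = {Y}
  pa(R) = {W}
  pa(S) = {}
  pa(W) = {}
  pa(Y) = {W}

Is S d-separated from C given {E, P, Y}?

Yes

There are 5 undirected paths between S and C; checking each against the conditioning set {E, P, Y}:
Path 1: S → L ← E ← W → R → C
  L is a collider here and neither L nor any of its descendants is conditioned on, so the collider stays closed — the path is blocked at L.
Path 2: S → L ← Y ← W → R → C
  L is a collider here and neither L nor any of its descendants is conditioned on, so the collider stays closed — the path is blocked at L.
Path 3: S → L ← P ← Y ← W → R → C
  L is a collider here and neither L nor any of its descendants is conditioned on, so the collider stays closed — the path is blocked at L.
Path 4: S → L ← C
  L is a collider here and neither L nor any of its descendants is conditioned on, so the collider stays closed — the path is blocked at L.
Path 5: S → L ← R → C
  L is a collider here and neither L nor any of its descendants is conditioned on, so the collider stays closed — the path is blocked at L.
Every path is blocked, so S and C are d-separated given {E, P, Y}.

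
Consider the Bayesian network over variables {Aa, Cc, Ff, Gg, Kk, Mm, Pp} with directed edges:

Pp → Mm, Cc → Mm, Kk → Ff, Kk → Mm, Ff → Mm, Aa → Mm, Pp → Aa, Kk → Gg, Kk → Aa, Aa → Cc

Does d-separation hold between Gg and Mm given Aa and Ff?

We examine all 5 paths between Gg and Mm:
Path 1: Gg ← Kk → Ff → Mm
  Ff is a chain here and Ff is conditioned on, so the path is blocked at Ff.
Path 2: Gg ← Kk → Aa ← Pp → Mm
  Kk is a fork and Kk is not conditioned on; Aa is a collider and Aa is conditioned on, which opens it; Pp is a fork and Pp is not conditioned on — no node blocks this path, so it is active.
Path 3: Gg ← Kk → Aa → Cc → Mm
  Aa is a chain here and Aa is conditioned on, so the path is blocked at Aa.
Path 4: Gg ← Kk → Aa → Mm
  Aa is a chain here and Aa is conditioned on, so the path is blocked at Aa.
Path 5: Gg ← Kk → Mm
  Kk is a fork and Kk is not conditioned on — no node blocks this path, so it is active.
Because an active path exists, Gg and Mm are not d-separated.

No — Gg and Mm are not d-separated given {Aa, Ff}.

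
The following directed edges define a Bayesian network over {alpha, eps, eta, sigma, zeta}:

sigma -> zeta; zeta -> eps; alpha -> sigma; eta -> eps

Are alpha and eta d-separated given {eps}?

There is one path between alpha and eta:
Path 1: alpha → sigma → zeta → eps ← eta
  sigma is a chain and sigma is not conditioned on; zeta is a chain and zeta is not conditioned on; eps is a collider and eps is conditioned on, which opens it — no node blocks this path, so it is active.
Because an active path exists, alpha and eta are not d-separated.

No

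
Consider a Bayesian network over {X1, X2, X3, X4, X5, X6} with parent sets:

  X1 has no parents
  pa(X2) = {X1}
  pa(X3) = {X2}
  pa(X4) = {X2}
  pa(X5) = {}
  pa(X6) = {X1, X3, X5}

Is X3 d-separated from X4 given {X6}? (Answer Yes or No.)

Enumerating the 2 paths from X3 to X4 and testing each for blocking by {X6}:
Path 1: X3 ← X2 → X4
  X2 is a fork and X2 is not conditioned on — no node blocks this path, so it is active.
Path 2: X3 → X6 ← X1 → X2 → X4
  X6 is a collider and X6 is conditioned on, which opens it; X1 is a fork and X1 is not conditioned on; X2 is a chain and X2 is not conditioned on — no node blocks this path, so it is active.
Because an active path exists, X3 and X4 are not d-separated.

No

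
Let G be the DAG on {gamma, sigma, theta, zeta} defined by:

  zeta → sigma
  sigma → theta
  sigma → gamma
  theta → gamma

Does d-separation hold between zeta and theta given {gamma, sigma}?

Yes

We examine all 2 paths between zeta and theta:
Path 1: zeta → sigma → theta
  sigma is a chain here and sigma is conditioned on, so the path is blocked at sigma.
Path 2: zeta → sigma → gamma ← theta
  sigma is a chain here and sigma is conditioned on, so the path is blocked at sigma.
Every path is blocked, so zeta and theta are d-separated given {gamma, sigma}.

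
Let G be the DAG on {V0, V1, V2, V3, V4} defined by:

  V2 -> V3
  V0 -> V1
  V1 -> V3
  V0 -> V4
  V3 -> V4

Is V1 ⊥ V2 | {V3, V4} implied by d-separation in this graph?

No — V1 and V2 are not d-separated given {V3, V4}.

2 paths connect V1 and V2; each must be blocked for d-separation to hold:
  1. V1 ← V0 → V4 ← V3 ← V2 — V0:fork[open]; V4:collider[open]; V3:chain[blocks] ⇒ blocked
  2. V1 → V3 ← V2 — V3:collider[open] ⇒ active
Because an active path exists, V1 and V2 are not d-separated.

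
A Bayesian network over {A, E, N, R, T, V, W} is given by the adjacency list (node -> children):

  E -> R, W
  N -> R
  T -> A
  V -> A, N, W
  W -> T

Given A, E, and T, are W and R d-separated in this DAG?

There are 3 undirected paths between W and R; checking each against the conditioning set {A, E, T}:
  1. W ← V → N → R — V:fork[open]; N:chain[open] ⇒ active
  2. W ← E → R — E:fork[blocks] ⇒ blocked
  3. W → T → A ← V → N → R — T:chain[blocks]; A:collider[open]; V:fork[open]; N:chain[open] ⇒ blocked
Since the path W ← V → N → R is active, W and R are not d-separated given {A, E, T}.

No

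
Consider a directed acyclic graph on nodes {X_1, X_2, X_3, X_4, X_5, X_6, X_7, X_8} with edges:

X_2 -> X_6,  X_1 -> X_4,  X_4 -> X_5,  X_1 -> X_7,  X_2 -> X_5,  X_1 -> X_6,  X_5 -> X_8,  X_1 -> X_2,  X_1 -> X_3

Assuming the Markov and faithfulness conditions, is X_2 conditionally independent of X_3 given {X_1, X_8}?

Yes

3 paths connect X_2 and X_3; each must be blocked for d-separation to hold:
Path 1: X_2 → X_6 ← X_1 → X_3
  X_6 is a collider here and neither X_6 nor any of its descendants is conditioned on, so the collider stays closed — the path is blocked at X_6.
Path 2: X_2 ← X_1 → X_3
  X_1 is a fork here and X_1 is conditioned on, so the path is blocked at X_1.
Path 3: X_2 → X_5 ← X_4 ← X_1 → X_3
  X_1 is a fork here and X_1 is conditioned on, so the path is blocked at X_1.
Every path is blocked, so X_2 and X_3 are d-separated given {X_1, X_8}.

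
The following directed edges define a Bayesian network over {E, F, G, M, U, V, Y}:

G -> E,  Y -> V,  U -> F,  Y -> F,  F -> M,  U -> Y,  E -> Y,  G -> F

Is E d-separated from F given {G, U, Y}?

Yes

We examine all 3 paths between E and F:
  1. E ← G → F — G:fork[blocks] ⇒ blocked
  2. E → Y ← U → F — Y:collider[open]; U:fork[blocks] ⇒ blocked
  3. E → Y → F — Y:chain[blocks] ⇒ blocked
Every path is blocked, so E and F are d-separated given {G, U, Y}.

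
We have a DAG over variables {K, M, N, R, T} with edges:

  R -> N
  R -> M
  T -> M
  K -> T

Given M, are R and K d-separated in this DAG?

There is one path between R and K:
Path 1: R → M ← T ← K
  M is a collider and M is conditioned on, which opens it; T is a chain and T is not conditioned on — no node blocks this path, so it is active.
At least one path is unblocked, so d-separation fails.

No — R and K are not d-separated given {M}.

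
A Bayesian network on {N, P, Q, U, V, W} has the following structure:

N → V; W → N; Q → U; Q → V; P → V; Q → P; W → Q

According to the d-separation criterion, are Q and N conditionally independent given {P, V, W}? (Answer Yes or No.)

No

Enumerating the 3 paths from Q to N and testing each for blocking by {P, V, W}:
  1. Q ← W → N — W:fork[blocks] ⇒ blocked
  2. Q → P → V ← N — P:chain[blocks]; V:collider[open] ⇒ blocked
  3. Q → V ← N — V:collider[open] ⇒ active
Since the path Q → V ← N is active, Q and N are not d-separated given {P, V, W}.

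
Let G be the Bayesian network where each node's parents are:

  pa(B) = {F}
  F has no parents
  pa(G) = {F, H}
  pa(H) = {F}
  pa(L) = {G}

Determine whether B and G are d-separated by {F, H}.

There are 2 undirected paths between B and G; checking each against the conditioning set {F, H}:
Path 1: B ← F → H → G
  F is a fork here and F is conditioned on, so the path is blocked at F.
Path 2: B ← F → G
  F is a fork here and F is conditioned on, so the path is blocked at F.
All paths are blocked; B ⊥ G | {F, H} holds.

Yes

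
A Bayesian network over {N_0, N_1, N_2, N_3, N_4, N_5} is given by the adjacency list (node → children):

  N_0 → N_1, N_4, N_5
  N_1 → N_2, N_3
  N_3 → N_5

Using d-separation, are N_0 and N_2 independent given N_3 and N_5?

No

There are 2 undirected paths between N_0 and N_2; checking each against the conditioning set {N_3, N_5}:
Path 1: N_0 → N_1 → N_2
  N_1 is a chain and N_1 is not conditioned on — no node blocks this path, so it is active.
Path 2: N_0 → N_5 ← N_3 ← N_1 → N_2
  N_3 is a chain here and N_3 is conditioned on, so the path is blocked at N_3.
Because an active path exists, N_0 and N_2 are not d-separated.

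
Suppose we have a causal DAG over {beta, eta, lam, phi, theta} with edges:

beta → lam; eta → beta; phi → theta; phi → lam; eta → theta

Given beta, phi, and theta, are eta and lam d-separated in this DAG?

We examine all 2 paths between eta and lam:
Path 1: eta → beta → lam
  beta is a chain here and beta is conditioned on, so the path is blocked at beta.
Path 2: eta → theta ← phi → lam
  phi is a fork here and phi is conditioned on, so the path is blocked at phi.
All paths are blocked; eta ⊥ lam | {beta, phi, theta} holds.

Yes — eta and lam are d-separated given {beta, phi, theta}.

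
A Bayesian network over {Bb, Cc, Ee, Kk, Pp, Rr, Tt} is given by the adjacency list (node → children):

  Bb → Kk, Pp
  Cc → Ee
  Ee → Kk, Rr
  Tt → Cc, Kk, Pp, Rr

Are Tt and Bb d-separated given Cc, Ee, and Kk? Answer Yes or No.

No — Tt and Bb are not d-separated given {Cc, Ee, Kk}.

Enumerating the 4 paths from Tt to Bb and testing each for blocking by {Cc, Ee, Kk}:
Path 1: Tt → Kk ← Bb
  Kk is a collider and Kk is conditioned on, which opens it — no node blocks this path, so it is active.
Path 2: Tt → Pp ← Bb
  Pp is a collider here and neither Pp nor any of its descendants is conditioned on, so the collider stays closed — the path is blocked at Pp.
Path 3: Tt → Rr ← Ee → Kk ← Bb
  Rr is a collider here and neither Rr nor any of its descendants is conditioned on, so the collider stays closed — the path is blocked at Rr.
Path 4: Tt → Cc → Ee → Kk ← Bb
  Cc is a chain here and Cc is conditioned on, so the path is blocked at Cc.
Since the path Tt → Kk ← Bb is active, Tt and Bb are not d-separated given {Cc, Ee, Kk}.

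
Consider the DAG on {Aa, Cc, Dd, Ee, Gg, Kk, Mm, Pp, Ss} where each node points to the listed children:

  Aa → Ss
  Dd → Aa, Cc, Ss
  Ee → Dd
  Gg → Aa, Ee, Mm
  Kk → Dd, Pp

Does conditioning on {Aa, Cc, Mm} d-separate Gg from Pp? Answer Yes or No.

We examine all 3 paths between Gg and Pp:
  1. Gg → Aa ← Dd ← Kk → Pp — Aa:collider[open]; Dd:chain[open]; Kk:fork[open] ⇒ active
  2. Gg → Aa → Ss ← Dd ← Kk → Pp — Aa:chain[blocks]; Ss:collider[blocks]; Dd:chain[open]; Kk:fork[open] ⇒ blocked
  3. Gg → Ee → Dd ← Kk → Pp — Ee:chain[open]; Dd:collider[open]; Kk:fork[open] ⇒ active
At least one path is unblocked, so d-separation fails.

No — Gg and Pp are not d-separated given {Aa, Cc, Mm}.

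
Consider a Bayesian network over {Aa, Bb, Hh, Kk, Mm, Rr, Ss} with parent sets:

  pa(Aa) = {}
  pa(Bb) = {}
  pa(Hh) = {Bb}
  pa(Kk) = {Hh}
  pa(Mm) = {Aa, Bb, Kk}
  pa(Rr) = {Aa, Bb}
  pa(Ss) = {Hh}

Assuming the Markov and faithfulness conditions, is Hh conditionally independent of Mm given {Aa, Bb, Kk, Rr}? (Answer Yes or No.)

Enumerating the 3 paths from Hh to Mm and testing each for blocking by {Aa, Bb, Kk, Rr}:
  1. Hh → Kk → Mm — Kk:chain[blocks] ⇒ blocked
  2. Hh ← Bb → Mm — Bb:fork[blocks] ⇒ blocked
  3. Hh ← Bb → Rr ← Aa → Mm — Bb:fork[blocks]; Rr:collider[open]; Aa:fork[blocks] ⇒ blocked
All paths are blocked; Hh ⊥ Mm | {Aa, Bb, Kk, Rr} holds.

Yes — Hh and Mm are d-separated given {Aa, Bb, Kk, Rr}.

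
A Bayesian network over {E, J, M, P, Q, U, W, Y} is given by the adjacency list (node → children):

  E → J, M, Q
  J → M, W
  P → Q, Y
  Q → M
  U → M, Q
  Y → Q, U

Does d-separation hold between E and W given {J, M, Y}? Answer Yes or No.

Yes — E and W are d-separated given {J, M, Y}.

6 paths connect E and W; each must be blocked for d-separation to hold:
Path 1: E → M ← J → W
  J is a fork here and J is conditioned on, so the path is blocked at J.
Path 2: E → Q ← U → M ← J → W
  J is a fork here and J is conditioned on, so the path is blocked at J.
Path 3: E → Q ← P → Y → U → M ← J → W
  Y is a chain here and Y is conditioned on, so the path is blocked at Y.
Path 4: E → Q → M ← J → W
  J is a fork here and J is conditioned on, so the path is blocked at J.
Path 5: E → Q ← Y → U → M ← J → W
  Y is a fork here and Y is conditioned on, so the path is blocked at Y.
Path 6: E → J → W
  J is a chain here and J is conditioned on, so the path is blocked at J.
Every path is blocked, so E and W are d-separated given {J, M, Y}.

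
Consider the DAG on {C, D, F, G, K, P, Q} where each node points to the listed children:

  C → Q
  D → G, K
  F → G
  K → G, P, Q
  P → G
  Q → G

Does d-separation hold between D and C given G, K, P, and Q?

Yes

There are 6 undirected paths between D and C; checking each against the conditioning set {G, K, P, Q}:
Path 1: D → K → Q ← C
  K is a chain here and K is conditioned on, so the path is blocked at K.
Path 2: D → K → G ← Q ← C
  K is a chain here and K is conditioned on, so the path is blocked at K.
Path 3: D → K → P → G ← Q ← C
  K is a chain here and K is conditioned on, so the path is blocked at K.
Path 4: D → G ← Q ← C
  Q is a chain here and Q is conditioned on, so the path is blocked at Q.
Path 5: D → G ← K → Q ← C
  K is a fork here and K is conditioned on, so the path is blocked at K.
Path 6: D → G ← P ← K → Q ← C
  P is a chain here and P is conditioned on, so the path is blocked at P.
All paths are blocked; D ⊥ C | {G, K, P, Q} holds.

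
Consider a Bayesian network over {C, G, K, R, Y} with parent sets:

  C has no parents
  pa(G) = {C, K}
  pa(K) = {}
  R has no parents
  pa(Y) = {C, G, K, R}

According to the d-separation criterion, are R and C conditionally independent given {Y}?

No — R and C are not d-separated given {Y}.

There are 3 undirected paths between R and C; checking each against the conditioning set {Y}:
  1. R → Y ← C — Y:collider[open] ⇒ active
  2. R → Y ← G ← C — Y:collider[open]; G:chain[open] ⇒ active
  3. R → Y ← K → G ← C — Y:collider[open]; K:fork[open]; G:collider[open] ⇒ active
Since the path R → Y ← C is active, R and C are not d-separated given {Y}.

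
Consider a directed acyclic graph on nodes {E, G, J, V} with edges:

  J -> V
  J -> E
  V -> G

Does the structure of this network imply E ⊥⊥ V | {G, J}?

There is one path between E and V:
Path 1: E ← J → V
  J is a fork here and J is conditioned on, so the path is blocked at J.
All paths are blocked; E ⊥ V | {G, J} holds.

Yes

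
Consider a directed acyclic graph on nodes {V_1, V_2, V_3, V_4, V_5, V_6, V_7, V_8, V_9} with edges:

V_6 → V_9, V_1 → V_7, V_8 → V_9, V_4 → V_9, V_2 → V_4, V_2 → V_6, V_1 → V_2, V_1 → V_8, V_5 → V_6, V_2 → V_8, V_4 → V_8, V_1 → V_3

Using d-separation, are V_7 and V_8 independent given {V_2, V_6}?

6 paths connect V_7 and V_8; each must be blocked for d-separation to hold:
  1. V_7 ← V_1 → V_2 → V_4 → V_9 ← V_8 — V_1:fork[open]; V_2:chain[blocks]; V_4:chain[open]; V_9:collider[blocks] ⇒ blocked
  2. V_7 ← V_1 → V_2 → V_4 → V_8 — V_1:fork[open]; V_2:chain[blocks]; V_4:chain[open] ⇒ blocked
  3. V_7 ← V_1 → V_2 → V_6 → V_9 ← V_4 → V_8 — V_1:fork[open]; V_2:chain[blocks]; V_6:chain[blocks]; V_9:collider[blocks]; V_4:fork[open] ⇒ blocked
  4. V_7 ← V_1 → V_2 → V_6 → V_9 ← V_8 — V_1:fork[open]; V_2:chain[blocks]; V_6:chain[blocks]; V_9:collider[blocks] ⇒ blocked
  5. V_7 ← V_1 → V_2 → V_8 — V_1:fork[open]; V_2:chain[blocks] ⇒ blocked
  6. V_7 ← V_1 → V_8 — V_1:fork[open] ⇒ active
At least one path is unblocked, so d-separation fails.

No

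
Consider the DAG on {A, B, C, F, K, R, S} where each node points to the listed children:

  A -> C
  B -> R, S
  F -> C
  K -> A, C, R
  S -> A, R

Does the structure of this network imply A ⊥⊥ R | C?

Enumerating the 4 paths from A to R and testing each for blocking by {C}:
  1. A ← S ← B → R — S:chain[open]; B:fork[open] ⇒ active
  2. A ← S → R — S:fork[open] ⇒ active
  3. A → C ← K → R — C:collider[open]; K:fork[open] ⇒ active
  4. A ← K → R — K:fork[open] ⇒ active
Because an active path exists, A and R are not d-separated.

No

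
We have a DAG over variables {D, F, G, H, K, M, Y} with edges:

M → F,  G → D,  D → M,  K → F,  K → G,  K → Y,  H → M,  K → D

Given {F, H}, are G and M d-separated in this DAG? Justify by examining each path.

We examine all 4 paths between G and M:
  1. G ← K → D → M — K:fork[open]; D:chain[open] ⇒ active
  2. G ← K → F ← M — K:fork[open]; F:collider[open] ⇒ active
  3. G → D ← K → F ← M — D:collider[open]; K:fork[open]; F:collider[open] ⇒ active
  4. G → D → M — D:chain[open] ⇒ active
At least one path is unblocked, so d-separation fails.

No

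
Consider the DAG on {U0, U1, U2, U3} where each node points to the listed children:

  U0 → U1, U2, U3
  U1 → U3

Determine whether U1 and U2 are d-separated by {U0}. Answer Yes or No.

There are 2 undirected paths between U1 and U2; checking each against the conditioning set {U0}:
Path 1: U1 ← U0 → U2
  U0 is a fork here and U0 is conditioned on, so the path is blocked at U0.
Path 2: U1 → U3 ← U0 → U2
  U3 is a collider here and neither U3 nor any of its descendants is conditioned on, so the collider stays closed — the path is blocked at U3.
Since every path is blocked, d-separation holds.

Yes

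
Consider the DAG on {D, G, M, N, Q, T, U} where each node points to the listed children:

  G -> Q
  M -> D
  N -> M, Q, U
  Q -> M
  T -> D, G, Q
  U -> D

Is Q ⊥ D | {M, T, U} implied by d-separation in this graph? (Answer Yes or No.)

Enumerating the 6 paths from Q to D and testing each for blocking by {M, T, U}:
Path 1: Q → M ← N → U → D
  U is a chain here and U is conditioned on, so the path is blocked at U.
Path 2: Q → M → D
  M is a chain here and M is conditioned on, so the path is blocked at M.
Path 3: Q ← N → M → D
  M is a chain here and M is conditioned on, so the path is blocked at M.
Path 4: Q ← N → U → D
  U is a chain here and U is conditioned on, so the path is blocked at U.
Path 5: Q ← G ← T → D
  T is a fork here and T is conditioned on, so the path is blocked at T.
Path 6: Q ← T → D
  T is a fork here and T is conditioned on, so the path is blocked at T.
Every path is blocked, so Q and D are d-separated given {M, T, U}.

Yes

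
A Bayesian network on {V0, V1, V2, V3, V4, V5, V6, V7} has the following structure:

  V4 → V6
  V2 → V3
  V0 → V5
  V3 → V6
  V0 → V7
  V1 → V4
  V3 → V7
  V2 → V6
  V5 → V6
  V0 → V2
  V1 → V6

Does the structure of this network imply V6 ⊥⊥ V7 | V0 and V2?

Enumerating the 6 paths from V6 to V7 and testing each for blocking by {V0, V2}:
  1. V6 ← V3 ← V2 ← V0 → V7 — V3:chain[open]; V2:chain[blocks]; V0:fork[blocks] ⇒ blocked
  2. V6 ← V3 → V7 — V3:fork[open] ⇒ active
  3. V6 ← V2 → V3 → V7 — V2:fork[blocks]; V3:chain[open] ⇒ blocked
  4. V6 ← V2 ← V0 → V7 — V2:chain[blocks]; V0:fork[blocks] ⇒ blocked
  5. V6 ← V5 ← V0 → V2 → V3 → V7 — V5:chain[open]; V0:fork[blocks]; V2:chain[blocks]; V3:chain[open] ⇒ blocked
  6. V6 ← V5 ← V0 → V7 — V5:chain[open]; V0:fork[blocks] ⇒ blocked
Because an active path exists, V6 and V7 are not d-separated.

No — V6 and V7 are not d-separated given {V0, V2}.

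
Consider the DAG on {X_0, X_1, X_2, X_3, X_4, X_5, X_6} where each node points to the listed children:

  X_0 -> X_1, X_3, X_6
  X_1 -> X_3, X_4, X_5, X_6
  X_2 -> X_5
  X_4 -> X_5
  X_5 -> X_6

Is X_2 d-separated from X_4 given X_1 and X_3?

Yes — X_2 and X_4 are d-separated given {X_1, X_3}.

Enumerating the 5 paths from X_2 to X_4 and testing each for blocking by {X_1, X_3}:
  1. X_2 → X_5 ← X_1 → X_4 — X_5:collider[blocks]; X_1:fork[blocks] ⇒ blocked
  2. X_2 → X_5 → X_6 ← X_1 → X_4 — X_5:chain[open]; X_6:collider[blocks]; X_1:fork[blocks] ⇒ blocked
  3. X_2 → X_5 → X_6 ← X_0 → X_1 → X_4 — X_5:chain[open]; X_6:collider[blocks]; X_0:fork[open]; X_1:chain[blocks] ⇒ blocked
  4. X_2 → X_5 → X_6 ← X_0 → X_3 ← X_1 → X_4 — X_5:chain[open]; X_6:collider[blocks]; X_0:fork[open]; X_3:collider[open]; X_1:fork[blocks] ⇒ blocked
  5. X_2 → X_5 ← X_4 — X_5:collider[blocks] ⇒ blocked
Every path is blocked, so X_2 and X_4 are d-separated given {X_1, X_3}.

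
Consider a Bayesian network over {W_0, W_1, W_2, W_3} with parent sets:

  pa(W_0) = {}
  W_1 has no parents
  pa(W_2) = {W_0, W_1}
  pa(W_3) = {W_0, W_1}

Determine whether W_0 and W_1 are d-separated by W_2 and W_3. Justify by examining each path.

No

There are 2 undirected paths between W_0 and W_1; checking each against the conditioning set {W_2, W_3}:
Path 1: W_0 → W_3 ← W_1
  W_3 is a collider and W_3 is conditioned on, which opens it — no node blocks this path, so it is active.
Path 2: W_0 → W_2 ← W_1
  W_2 is a collider and W_2 is conditioned on, which opens it — no node blocks this path, so it is active.
Because an active path exists, W_0 and W_1 are not d-separated.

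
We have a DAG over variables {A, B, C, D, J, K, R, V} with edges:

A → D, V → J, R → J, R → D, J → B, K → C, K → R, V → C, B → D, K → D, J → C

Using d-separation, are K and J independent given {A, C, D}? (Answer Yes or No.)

There are 6 undirected paths between K and J; checking each against the conditioning set {A, C, D}:
Path 1: K → R → J
  R is a chain and R is not conditioned on — no node blocks this path, so it is active.
Path 2: K → R → D ← B ← J
  R is a chain and R is not conditioned on; D is a collider and D is conditioned on, which opens it; B is a chain and B is not conditioned on — no node blocks this path, so it is active.
Path 3: K → C ← V → J
  C is a collider and C is conditioned on, which opens it; V is a fork and V is not conditioned on — no node blocks this path, so it is active.
Path 4: K → C ← J
  C is a collider and C is conditioned on, which opens it — no node blocks this path, so it is active.
Path 5: K → D ← B ← J
  D is a collider and D is conditioned on, which opens it; B is a chain and B is not conditioned on — no node blocks this path, so it is active.
Path 6: K → D ← R → J
  D is a collider and D is conditioned on, which opens it; R is a fork and R is not conditioned on — no node blocks this path, so it is active.
Because an active path exists, K and J are not d-separated.

No — K and J are not d-separated given {A, C, D}.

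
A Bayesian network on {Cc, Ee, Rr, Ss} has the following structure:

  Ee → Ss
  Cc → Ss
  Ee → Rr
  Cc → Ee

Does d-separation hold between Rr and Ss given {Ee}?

Yes

There are 2 undirected paths between Rr and Ss; checking each against the conditioning set {Ee}:
  1. Rr ← Ee ← Cc → Ss — Ee:chain[blocks]; Cc:fork[open] ⇒ blocked
  2. Rr ← Ee → Ss — Ee:fork[blocks] ⇒ blocked
Since every path is blocked, d-separation holds.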